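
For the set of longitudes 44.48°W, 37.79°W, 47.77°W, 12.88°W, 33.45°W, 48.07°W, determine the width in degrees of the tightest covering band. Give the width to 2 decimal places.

35.19°

Sort the longitudes: -48.07°, -47.77°, -44.48°, -37.79°, -33.45°, -12.88°.
Eastward gaps between consecutive values (wrapping around): 0.30°, 3.29°, 6.69°, 4.34°, 20.57°, 324.81°.
Largest gap = 324.81° ⇒ minimal covering band is its complement: 360° − 324.81° = 35.19°.
Band runs from -48.07° eastward to -12.88°.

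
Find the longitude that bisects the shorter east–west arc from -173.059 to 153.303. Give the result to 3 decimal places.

Signed shortest Δλ from -173.059° to +153.303° is -33.638°.
Midpoint longitude = -173.059° + (-33.638°)/2 = -173.059° − 16.819° = -189.878°.
Normalise into (−180°, 180°]: +170.122°.
(The naïve average (-173.059 + +153.303)/2 = -9.878° is on the wrong side of the globe.)

+170.122°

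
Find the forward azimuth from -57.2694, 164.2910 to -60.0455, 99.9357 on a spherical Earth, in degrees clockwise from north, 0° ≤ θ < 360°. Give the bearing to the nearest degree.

Δλ = 99.9357 − 164.2910 = -64.3553°.
θ = atan2( sin Δλ · cos φ₂ , cos φ₁ · sin φ₂ − sin φ₁ · cos φ₂ · cos Δλ )
  = atan2(-0.45013, -0.28668) = -122.493° → normalised to [0°, 360°): 237.507°.

238°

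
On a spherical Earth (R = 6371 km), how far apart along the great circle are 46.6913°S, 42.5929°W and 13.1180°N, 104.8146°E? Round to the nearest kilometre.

Δλ = 104.8146 − -42.5929 = 147.4075°.
Δφ = 13.1180 − -46.6913 = 59.8093°.
a = sin²(Δφ/2) + cos φ₁ · cos φ₂ · sin²(Δλ/2) = 0.863990.
c = 2·atan2(√a, √(1−a)) = 2.38617 rad → d = 6371·c ≈ 15202.27 km.

15202 km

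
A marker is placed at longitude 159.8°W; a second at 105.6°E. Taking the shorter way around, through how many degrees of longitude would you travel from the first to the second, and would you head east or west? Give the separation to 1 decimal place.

94.6° west

Raw difference: 105.6 − -159.8 = 265.4°.
Normalise into (−180°, 180°]: 265.4° − 360° = -94.6°.
Negative ⇒ the second point lies to the west; separation 94.6°.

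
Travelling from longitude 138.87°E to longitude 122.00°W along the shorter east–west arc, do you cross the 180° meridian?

Naïve |-122.00 − 138.87| = 260.87° > 180°, so the shorter arc goes the other way round — across 180°.
Signed shortest Δλ = ((-122.00 − 138.87 + 180) mod 360) − 180 = 99.13°.
Going east by 99.13° from +138.87° passes through 180° before reaching -122.00°.

Yes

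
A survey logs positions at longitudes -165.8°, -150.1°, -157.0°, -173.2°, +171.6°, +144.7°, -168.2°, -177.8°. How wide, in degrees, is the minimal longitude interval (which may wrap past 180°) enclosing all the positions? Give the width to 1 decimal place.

65.2°

Sort the longitudes: -177.8°, -173.2°, -168.2°, -165.8°, -157.0°, -150.1°, +144.7°, +171.6°.
Eastward gaps between consecutive values (wrapping around): 4.6°, 5.0°, 2.4°, 8.8°, 6.9°, 294.8°, 26.9°, 10.6°.
Largest gap = 294.8° ⇒ minimal covering band is its complement: 360° − 294.8° = 65.2°.
Band runs from +144.7° eastward to -150.1°, crossing the antimeridian.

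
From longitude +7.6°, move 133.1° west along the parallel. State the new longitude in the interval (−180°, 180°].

-125.5°

Start at +7.6°; shift −133.1° → -125.5°.
-125.5° already lies in (−180°, 180°].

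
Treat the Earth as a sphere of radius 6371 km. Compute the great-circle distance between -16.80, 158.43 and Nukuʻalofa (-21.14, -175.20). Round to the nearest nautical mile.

Δλ = -175.20 − 158.43 = -333.63°; wrapped into (−180°, 180°]: 26.37°.
Δφ = -21.14 − -16.80 = -4.34°.
a = sin²(Δφ/2) + cos φ₁ · cos φ₂ · sin²(Δλ/2) = 0.047889.
c = 2·atan2(√a, √(1−a)) = 0.44124 rad → d = 6371·c ≈ 2811.15 km ≈ 1517.90 nmi.

1518 nmi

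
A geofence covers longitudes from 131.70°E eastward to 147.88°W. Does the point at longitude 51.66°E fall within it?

No

Band width going east from +131.70° to -147.88°: ((-147.88 − 131.70) mod 360) = 80.42°.
Offset of +51.66° east of the west edge: ((51.66 − 131.70) mod 360) = 279.96°.
279.96° > 80.42° ⇒ outside.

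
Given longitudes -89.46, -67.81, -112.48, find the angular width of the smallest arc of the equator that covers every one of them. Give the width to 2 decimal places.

44.67°

Sort the longitudes: -112.48°, -89.46°, -67.81°.
Eastward gaps between consecutive values (wrapping around): 23.02°, 21.65°, 315.33°.
Largest gap = 315.33° ⇒ minimal covering band is its complement: 360° − 315.33° = 44.67°.
Band runs from -112.48° eastward to -67.81°.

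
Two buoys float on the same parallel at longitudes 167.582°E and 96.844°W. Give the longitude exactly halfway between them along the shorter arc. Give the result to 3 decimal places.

144.631°W

Signed shortest Δλ from +167.582° to -96.844° is +95.574°.
Midpoint longitude = +167.582° + (+95.574°)/2 = +167.582° + 47.787° = +215.369°.
Normalise into (−180°, 180°]: -144.631°.
(The naïve average (+167.582 + -96.844)/2 = 35.369° is on the wrong side of the globe.)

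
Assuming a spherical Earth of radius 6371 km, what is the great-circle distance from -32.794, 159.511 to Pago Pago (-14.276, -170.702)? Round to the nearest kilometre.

3647 km

Δλ = -170.702 − 159.511 = -330.213°; wrapped into (−180°, 180°]: 29.787°.
Δφ = -14.276 − -32.794 = 18.518°.
a = sin²(Δφ/2) + cos φ₁ · cos φ₂ · sin²(Δλ/2) = 0.079705.
c = 2·atan2(√a, √(1−a)) = 0.57243 rad → d = 6371·c ≈ 3646.93 km.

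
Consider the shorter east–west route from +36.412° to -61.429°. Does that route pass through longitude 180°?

Signed shortest Δλ = ((-61.429 − 36.412 + 180) mod 360) − 180 = -97.841°.
Going west by 97.841° from +36.412° reaches -61.429° without touching 180°.

No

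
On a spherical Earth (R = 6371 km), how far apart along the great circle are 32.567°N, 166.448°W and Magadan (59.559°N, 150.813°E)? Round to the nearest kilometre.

4331 km

Δλ = 150.813 − -166.448 = 317.261°; wrapped into (−180°, 180°]: -42.739°.
Δφ = 59.559 − 32.567 = 26.992°.
a = sin²(Δφ/2) + cos φ₁ · cos φ₂ · sin²(Δλ/2) = 0.111158.
c = 2·atan2(√a, √(1−a)) = 0.67982 rad → d = 6371·c ≈ 4331.14 km.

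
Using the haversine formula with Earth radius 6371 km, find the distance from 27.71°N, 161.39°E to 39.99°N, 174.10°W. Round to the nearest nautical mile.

1420 nmi

Δλ = -174.10 − 161.39 = -335.49°; wrapped into (−180°, 180°]: 24.51°.
Δφ = 39.99 − 27.71 = 12.28°.
a = sin²(Δφ/2) + cos φ₁ · cos φ₂ · sin²(Δλ/2) = 0.042001.
c = 2·atan2(√a, √(1−a)) = 0.41281 rad → d = 6371·c ≈ 2629.99 km ≈ 1420.08 nmi.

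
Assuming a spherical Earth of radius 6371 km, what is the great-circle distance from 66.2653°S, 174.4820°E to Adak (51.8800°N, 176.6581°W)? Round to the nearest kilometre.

13159 km

Δλ = -176.6581 − 174.4820 = -351.1401°; wrapped into (−180°, 180°]: 8.8599°.
Δφ = 51.8800 − -66.2653 = 118.1453°.
a = sin²(Δφ/2) + cos φ₁ · cos φ₂ · sin²(Δλ/2) = 0.737337.
c = 2·atan2(√a, √(1−a)) = 2.06539 rad → d = 6371·c ≈ 13158.60 km.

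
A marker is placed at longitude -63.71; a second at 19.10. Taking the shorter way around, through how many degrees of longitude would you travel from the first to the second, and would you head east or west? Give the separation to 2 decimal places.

Raw difference: 19.10 − -63.71 = 82.81°.
Normalise into (−180°, 180°]: 82.81° stays 82.81°.
Positive ⇒ the second point lies to the east; separation 82.81°.

82.81° east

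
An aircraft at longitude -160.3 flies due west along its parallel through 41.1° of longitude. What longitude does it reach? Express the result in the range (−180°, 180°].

+158.6°

Start at -160.3°; shift −41.1° → -201.4°.
-201.4° lies outside (−180°, 180°]; add 360° → +158.6°.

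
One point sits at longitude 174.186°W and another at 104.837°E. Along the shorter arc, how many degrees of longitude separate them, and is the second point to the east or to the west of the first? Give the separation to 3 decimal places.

80.977° west

Raw difference: 104.837 − -174.186 = 279.023°.
Normalise into (−180°, 180°]: 279.023° − 360° = -80.977°.
Negative ⇒ the second point lies to the west; separation 80.977°.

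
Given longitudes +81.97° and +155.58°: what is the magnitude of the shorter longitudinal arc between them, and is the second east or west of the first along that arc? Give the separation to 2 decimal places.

73.61° east

Raw difference: 155.58 − 81.97 = 73.61°.
Normalise into (−180°, 180°]: 73.61° stays 73.61°.
Positive ⇒ the second point lies to the east; separation 73.61°.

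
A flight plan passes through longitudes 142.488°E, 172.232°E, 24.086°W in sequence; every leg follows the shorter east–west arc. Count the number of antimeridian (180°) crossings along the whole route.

1

Leg 1: +142.488° → +172.232°, shortest Δλ = 29.744° (east) — does not cross 180°.
Leg 2: +172.232° → -24.086°, shortest Δλ = 163.682° (east) — crosses 180°.
Total crossings: 1.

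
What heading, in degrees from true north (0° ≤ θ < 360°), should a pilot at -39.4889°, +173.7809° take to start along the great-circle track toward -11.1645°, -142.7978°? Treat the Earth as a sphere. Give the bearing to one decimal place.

65.8°

Δλ = -142.7978 − 173.7809 = -316.5787°; wrapped into (−180°, 180°]: 43.4213°.
θ = atan2( sin Δλ · cos φ₂ , cos φ₁ · sin φ₂ − sin φ₁ · cos φ₂ · cos Δλ )
  = atan2(0.67435, 0.30372) = 65.754° → normalised to [0°, 360°): 65.754°.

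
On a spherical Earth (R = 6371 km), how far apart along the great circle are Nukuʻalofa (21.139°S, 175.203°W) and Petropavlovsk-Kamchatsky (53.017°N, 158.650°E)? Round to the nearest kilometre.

Δλ = 158.650 − -175.203 = 333.853°; wrapped into (−180°, 180°]: -26.147°.
Δφ = 53.017 − -21.139 = 74.156°.
a = sin²(Δφ/2) + cos φ₁ · cos φ₂ · sin²(Δλ/2) = 0.392200.
c = 2·atan2(√a, √(1−a)) = 1.35349 rad → d = 6371·c ≈ 8623.09 km.

8623 km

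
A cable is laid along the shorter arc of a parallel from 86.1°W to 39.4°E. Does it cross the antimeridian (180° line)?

Signed shortest Δλ = ((39.4 − -86.1 + 180) mod 360) − 180 = 125.5°.
Going east by 125.5° from -86.1° reaches +39.4° without touching 180°.

No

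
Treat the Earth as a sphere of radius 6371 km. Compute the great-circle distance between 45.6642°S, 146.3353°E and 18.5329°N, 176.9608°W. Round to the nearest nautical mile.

4341 nmi

Δλ = -176.9608 − 146.3353 = -323.2961°; wrapped into (−180°, 180°]: 36.7039°.
Δφ = 18.5329 − -45.6642 = 64.1971°.
a = sin²(Δφ/2) + cos φ₁ · cos φ₂ · sin²(Δλ/2) = 0.348049.
c = 2·atan2(√a, √(1−a)) = 1.26201 rad → d = 6371·c ≈ 8040.27 km ≈ 4341.40 nmi.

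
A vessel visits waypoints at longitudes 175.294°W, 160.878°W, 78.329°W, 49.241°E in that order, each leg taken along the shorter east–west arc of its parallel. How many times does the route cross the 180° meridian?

0

Leg 1: -175.294° → -160.878°, shortest Δλ = 14.416° (east) — does not cross 180°.
Leg 2: -160.878° → -78.329°, shortest Δλ = 82.549° (east) — does not cross 180°.
Leg 3: -78.329° → +49.241°, shortest Δλ = 127.57° (east) — does not cross 180°.
Total crossings: 0.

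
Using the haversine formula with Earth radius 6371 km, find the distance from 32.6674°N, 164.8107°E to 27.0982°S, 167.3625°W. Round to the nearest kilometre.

7268 km

Δλ = -167.3625 − 164.8107 = -332.1732°; wrapped into (−180°, 180°]: 27.8268°.
Δφ = -27.0982 − 32.6674 = -59.7656°.
a = sin²(Δφ/2) + cos φ₁ · cos φ₂ · sin²(Δλ/2) = 0.291560.
c = 2·atan2(√a, √(1−a)) = 1.14079 rad → d = 6371·c ≈ 7267.96 km.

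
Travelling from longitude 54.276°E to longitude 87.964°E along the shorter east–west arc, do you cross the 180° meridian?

Signed shortest Δλ = ((87.964 − 54.276 + 180) mod 360) − 180 = 33.688°.
Going east by 33.688° from +54.276° reaches +87.964° without touching 180°.

No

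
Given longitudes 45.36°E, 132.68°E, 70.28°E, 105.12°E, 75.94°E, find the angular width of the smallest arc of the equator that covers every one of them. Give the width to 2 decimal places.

Sort the longitudes: +45.36°, +70.28°, +75.94°, +105.12°, +132.68°.
Eastward gaps between consecutive values (wrapping around): 24.92°, 5.66°, 29.18°, 27.56°, 272.68°.
Largest gap = 272.68° ⇒ minimal covering band is its complement: 360° − 272.68° = 87.32°.
Band runs from +45.36° eastward to +132.68°.

87.32°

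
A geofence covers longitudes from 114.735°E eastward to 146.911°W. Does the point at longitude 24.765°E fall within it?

Band width going east from +114.735° to -146.911°: ((-146.911 − 114.735) mod 360) = 98.354°.
Offset of +24.765° east of the west edge: ((24.765 − 114.735) mod 360) = 270.030°.
270.030° > 98.354° ⇒ outside.

No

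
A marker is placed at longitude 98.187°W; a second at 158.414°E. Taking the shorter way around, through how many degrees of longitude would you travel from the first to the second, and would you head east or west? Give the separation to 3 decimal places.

103.399° west

Raw difference: 158.414 − -98.187 = 256.601°.
Normalise into (−180°, 180°]: 256.601° − 360° = -103.399°.
Negative ⇒ the second point lies to the west; separation 103.399°.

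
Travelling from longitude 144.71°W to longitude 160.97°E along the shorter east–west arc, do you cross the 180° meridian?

Naïve |160.97 − -144.71| = 305.68° > 180°, so the shorter arc goes the other way round — across 180°.
Signed shortest Δλ = ((160.97 − -144.71 + 180) mod 360) − 180 = -54.32°.
Going west by 54.32° from -144.71° passes through 180° before reaching +160.97°.

Yes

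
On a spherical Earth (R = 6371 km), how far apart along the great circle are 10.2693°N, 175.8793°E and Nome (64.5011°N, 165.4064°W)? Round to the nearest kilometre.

Δλ = -165.4064 − 175.8793 = -341.2857°; wrapped into (−180°, 180°]: 18.7143°.
Δφ = 64.5011 − 10.2693 = 54.2318°.
a = sin²(Δφ/2) + cos φ₁ · cos φ₂ · sin²(Δλ/2) = 0.218944.
c = 2·atan2(√a, √(1−a)) = 0.97386 rad → d = 6371·c ≈ 6204.46 km.

6204 km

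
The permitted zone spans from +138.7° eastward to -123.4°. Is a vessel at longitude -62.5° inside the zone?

No

Band width going east from +138.7° to -123.4°: ((-123.4 − 138.7) mod 360) = 97.9°.
Offset of -62.5° east of the west edge: ((-62.5 − 138.7) mod 360) = 158.8°.
158.8° > 97.9° ⇒ outside.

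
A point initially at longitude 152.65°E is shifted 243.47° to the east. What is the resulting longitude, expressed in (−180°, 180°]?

36.12°E

Start at +152.65°; shift +243.47° → +396.12°.
+396.12° lies outside (−180°, 180°]; subtract 360° → +36.12°.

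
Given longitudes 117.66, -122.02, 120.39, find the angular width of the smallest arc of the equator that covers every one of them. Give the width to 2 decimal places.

120.32°

Sort the longitudes: -122.02°, +117.66°, +120.39°.
Eastward gaps between consecutive values (wrapping around): 239.68°, 2.73°, 117.59°.
Largest gap = 239.68° ⇒ minimal covering band is its complement: 360° − 239.68° = 120.32°.
Band runs from +117.66° eastward to -122.02°, crossing the antimeridian.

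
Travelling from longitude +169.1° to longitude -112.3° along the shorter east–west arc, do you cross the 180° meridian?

Yes

Naïve |-112.3 − 169.1| = 281.4° > 180°, so the shorter arc goes the other way round — across 180°.
Signed shortest Δλ = ((-112.3 − 169.1 + 180) mod 360) − 180 = 78.6°.
Going east by 78.6° from +169.1° passes through 180° before reaching -112.3°.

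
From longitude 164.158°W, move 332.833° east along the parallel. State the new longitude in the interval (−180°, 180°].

Start at -164.158°; shift +332.833° → +168.675°.
+168.675° already lies in (−180°, 180°].

168.675°E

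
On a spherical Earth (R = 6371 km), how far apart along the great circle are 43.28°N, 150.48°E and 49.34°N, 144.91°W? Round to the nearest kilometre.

Δλ = -144.91 − 150.48 = -295.39°; wrapped into (−180°, 180°]: 64.61°.
Δφ = 49.34 − 43.28 = 6.06°.
a = sin²(Δφ/2) + cos φ₁ · cos φ₂ · sin²(Δλ/2) = 0.138274.
c = 2·atan2(√a, √(1−a)) = 0.76201 rad → d = 6371·c ≈ 4854.74 km.

4855 km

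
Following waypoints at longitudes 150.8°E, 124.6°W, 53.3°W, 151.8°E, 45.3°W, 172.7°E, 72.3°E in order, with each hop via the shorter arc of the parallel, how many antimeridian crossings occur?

4

Leg 1: +150.8° → -124.6°, shortest Δλ = 84.6° (east) — crosses 180°.
Leg 2: -124.6° → -53.3°, shortest Δλ = 71.3° (east) — does not cross 180°.
Leg 3: -53.3° → +151.8°, shortest Δλ = -154.9° (west) — crosses 180°.
Leg 4: +151.8° → -45.3°, shortest Δλ = 162.9° (east) — crosses 180°.
Leg 5: -45.3° → +172.7°, shortest Δλ = -142.0° (west) — crosses 180°.
Leg 6: +172.7° → +72.3°, shortest Δλ = -100.4° (west) — does not cross 180°.
Total crossings: 4.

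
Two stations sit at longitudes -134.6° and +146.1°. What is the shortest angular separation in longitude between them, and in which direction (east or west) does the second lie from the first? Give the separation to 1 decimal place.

79.3° west

Raw difference: 146.1 − -134.6 = 280.7°.
Normalise into (−180°, 180°]: 280.7° − 360° = -79.3°.
Negative ⇒ the second point lies to the west; separation 79.3°.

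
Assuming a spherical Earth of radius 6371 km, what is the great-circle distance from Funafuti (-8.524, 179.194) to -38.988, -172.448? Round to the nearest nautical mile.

Δλ = -172.448 − 179.194 = -351.642°; wrapped into (−180°, 180°]: 8.358°.
Δφ = -38.988 − -8.524 = -30.464°.
a = sin²(Δφ/2) + cos φ₁ · cos φ₂ · sin²(Δλ/2) = 0.073108.
c = 2·atan2(√a, √(1−a)) = 0.54759 rad → d = 6371·c ≈ 3488.67 km ≈ 1883.73 nmi.

1884 nmi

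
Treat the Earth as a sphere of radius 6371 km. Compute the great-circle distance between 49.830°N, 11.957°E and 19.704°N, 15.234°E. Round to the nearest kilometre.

3362 km

Δλ = 15.234 − 11.957 = 3.277°.
Δφ = 19.704 − 49.830 = -30.126°.
a = sin²(Δφ/2) + cos φ₁ · cos φ₂ · sin²(Δλ/2) = 0.068035.
c = 2·atan2(√a, √(1−a)) = 0.52777 rad → d = 6371·c ≈ 3362.44 km.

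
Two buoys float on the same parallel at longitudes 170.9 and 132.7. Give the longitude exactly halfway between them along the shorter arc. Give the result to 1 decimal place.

+151.8°

Signed shortest Δλ from +170.9° to +132.7° is -38.2°.
Midpoint longitude = +170.9° + (-38.2°)/2 = +170.9° − 19.1° = +151.8°.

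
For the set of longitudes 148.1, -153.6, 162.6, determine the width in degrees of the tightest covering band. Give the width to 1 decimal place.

58.3°

Sort the longitudes: -153.6°, +148.1°, +162.6°.
Eastward gaps between consecutive values (wrapping around): 301.7°, 14.5°, 43.8°.
Largest gap = 301.7° ⇒ minimal covering band is its complement: 360° − 301.7° = 58.3°.
Band runs from +148.1° eastward to -153.6°, crossing the antimeridian.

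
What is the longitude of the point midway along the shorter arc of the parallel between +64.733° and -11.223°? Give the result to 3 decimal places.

+26.755°

Signed shortest Δλ from +64.733° to -11.223° is -75.956°.
Midpoint longitude = +64.733° + (-75.956°)/2 = +64.733° − 37.978° = +26.755°.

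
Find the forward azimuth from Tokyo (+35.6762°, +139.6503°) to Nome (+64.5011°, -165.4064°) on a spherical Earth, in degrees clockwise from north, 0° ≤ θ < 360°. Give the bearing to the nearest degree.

31°

Δλ = -165.4064 − 139.6503 = -305.0567°; wrapped into (−180°, 180°]: 54.9433°.
θ = atan2( sin Δλ · cos φ₂ , cos φ₁ · sin φ₂ − sin φ₁ · cos φ₂ · cos Δλ )
  = atan2(0.35240, 0.58899) = 30.892° → normalised to [0°, 360°): 30.892°.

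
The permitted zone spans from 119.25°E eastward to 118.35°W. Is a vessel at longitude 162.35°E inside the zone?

Band width going east from +119.25° to -118.35°: ((-118.35 − 119.25) mod 360) = 122.40°.
Offset of +162.35° east of the west edge: ((162.35 − 119.25) mod 360) = 43.10°.
43.10° ≤ 122.40° ⇒ inside.

Yes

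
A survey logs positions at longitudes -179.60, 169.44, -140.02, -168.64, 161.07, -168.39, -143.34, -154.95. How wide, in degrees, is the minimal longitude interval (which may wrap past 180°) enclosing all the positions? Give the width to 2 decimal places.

58.91°

Sort the longitudes: -179.60°, -168.64°, -168.39°, -154.95°, -143.34°, -140.02°, +161.07°, +169.44°.
Eastward gaps between consecutive values (wrapping around): 10.96°, 0.25°, 13.44°, 11.61°, 3.32°, 301.09°, 8.37°, 10.96°.
Largest gap = 301.09° ⇒ minimal covering band is its complement: 360° − 301.09° = 58.91°.
Band runs from +161.07° eastward to -140.02°, crossing the antimeridian.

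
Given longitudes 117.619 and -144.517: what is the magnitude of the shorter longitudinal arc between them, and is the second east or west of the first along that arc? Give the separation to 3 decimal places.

97.864° east

Raw difference: -144.517 − 117.619 = -262.136°.
Normalise into (−180°, 180°]: -262.136° + 360° = 97.864°.
Positive ⇒ the second point lies to the east; separation 97.864°.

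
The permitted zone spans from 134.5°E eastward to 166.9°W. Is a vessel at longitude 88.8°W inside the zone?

Band width going east from +134.5° to -166.9°: ((-166.9 − 134.5) mod 360) = 58.6°.
Offset of -88.8° east of the west edge: ((-88.8 − 134.5) mod 360) = 136.7°.
136.7° > 58.6° ⇒ outside.

No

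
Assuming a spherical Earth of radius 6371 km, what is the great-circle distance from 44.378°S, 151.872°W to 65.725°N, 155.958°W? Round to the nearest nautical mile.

6613 nmi

Δλ = -155.958 − -151.872 = -4.086°.
Δφ = 65.725 − -44.378 = 110.103°.
a = sin²(Δφ/2) + cos φ₁ · cos φ₂ · sin²(Δλ/2) = 0.672228.
c = 2·atan2(√a, √(1−a)) = 1.92246 rad → d = 6371·c ≈ 12247.96 km ≈ 6613.37 nmi.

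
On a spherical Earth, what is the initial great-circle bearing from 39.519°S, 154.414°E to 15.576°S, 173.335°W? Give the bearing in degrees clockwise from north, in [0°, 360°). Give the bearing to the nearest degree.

Δλ = -173.335 − 154.414 = -327.749°; wrapped into (−180°, 180°]: 32.251°.
θ = atan2( sin Δλ · cos φ₂ , cos φ₁ · sin φ₂ − sin φ₁ · cos φ₂ · cos Δλ )
  = atan2(0.51403, 0.31126) = 58.804° → normalised to [0°, 360°): 58.804°.

59°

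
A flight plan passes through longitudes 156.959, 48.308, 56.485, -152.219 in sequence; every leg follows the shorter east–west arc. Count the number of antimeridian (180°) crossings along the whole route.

Leg 1: +156.959° → +48.308°, shortest Δλ = -108.651° (west) — does not cross 180°.
Leg 2: +48.308° → +56.485°, shortest Δλ = 8.177° (east) — does not cross 180°.
Leg 3: +56.485° → -152.219°, shortest Δλ = 151.296° (east) — crosses 180°.
Total crossings: 1.

1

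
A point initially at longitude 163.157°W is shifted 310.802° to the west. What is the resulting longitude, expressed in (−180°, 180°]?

113.959°W

Start at -163.157°; shift −310.802° → -473.959°.
-473.959° lies outside (−180°, 180°]; add 360° → -113.959°.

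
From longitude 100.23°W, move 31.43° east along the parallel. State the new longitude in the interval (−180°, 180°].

68.80°W

Start at -100.23°; shift +31.43° → -68.80°.
-68.80° already lies in (−180°, 180°].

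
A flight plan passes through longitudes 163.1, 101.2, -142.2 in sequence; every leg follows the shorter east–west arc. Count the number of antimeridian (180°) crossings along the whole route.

Leg 1: +163.1° → +101.2°, shortest Δλ = -61.9° (west) — does not cross 180°.
Leg 2: +101.2° → -142.2°, shortest Δλ = 116.6° (east) — crosses 180°.
Total crossings: 1.

1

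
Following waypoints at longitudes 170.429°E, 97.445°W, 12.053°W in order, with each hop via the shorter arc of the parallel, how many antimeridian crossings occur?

1

Leg 1: +170.429° → -97.445°, shortest Δλ = 92.126° (east) — crosses 180°.
Leg 2: -97.445° → -12.053°, shortest Δλ = 85.392° (east) — does not cross 180°.
Total crossings: 1.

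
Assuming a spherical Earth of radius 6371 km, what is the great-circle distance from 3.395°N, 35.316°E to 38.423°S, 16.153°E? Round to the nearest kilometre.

5050 km

Δλ = 16.153 − 35.316 = -19.163°.
Δφ = -38.423 − 3.395 = -41.818°.
a = sin²(Δφ/2) + cos φ₁ · cos φ₂ · sin²(Δλ/2) = 0.149035.
c = 2·atan2(√a, √(1−a)) = 0.79269 rad → d = 6371·c ≈ 5050.24 km.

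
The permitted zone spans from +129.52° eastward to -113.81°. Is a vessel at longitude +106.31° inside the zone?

No

Band width going east from +129.52° to -113.81°: ((-113.81 − 129.52) mod 360) = 116.67°.
Offset of +106.31° east of the west edge: ((106.31 − 129.52) mod 360) = 336.79°.
336.79° > 116.67° ⇒ outside.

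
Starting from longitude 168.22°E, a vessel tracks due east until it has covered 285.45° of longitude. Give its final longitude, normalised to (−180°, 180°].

93.67°E

Start at +168.22°; shift +285.45° → +453.67°.
+453.67° lies outside (−180°, 180°]; subtract 360° → +93.67°.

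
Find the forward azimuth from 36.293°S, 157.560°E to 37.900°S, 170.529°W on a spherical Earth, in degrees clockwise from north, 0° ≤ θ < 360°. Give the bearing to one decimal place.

Δλ = -170.529 − 157.560 = -328.089°; wrapped into (−180°, 180°]: 31.911°.
θ = atan2( sin Δλ · cos φ₂ , cos φ₁ · sin φ₂ − sin φ₁ · cos φ₂ · cos Δλ )
  = atan2(0.41711, -0.09863) = 103.304° → normalised to [0°, 360°): 103.304°.

103.3°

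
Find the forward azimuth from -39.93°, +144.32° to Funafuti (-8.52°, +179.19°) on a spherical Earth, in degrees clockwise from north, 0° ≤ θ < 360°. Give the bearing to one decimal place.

54.2°

Δλ = 179.19 − 144.32 = 34.87°.
θ = atan2( sin Δλ · cos φ₂ , cos φ₁ · sin φ₂ − sin φ₁ · cos φ₂ · cos Δλ )
  = atan2(0.56541, 0.40719) = 54.240° → normalised to [0°, 360°): 54.240°.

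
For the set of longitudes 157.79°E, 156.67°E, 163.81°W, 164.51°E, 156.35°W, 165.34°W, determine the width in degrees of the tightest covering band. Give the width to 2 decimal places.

Sort the longitudes: -165.34°, -163.81°, -156.35°, +156.67°, +157.79°, +164.51°.
Eastward gaps between consecutive values (wrapping around): 1.53°, 7.46°, 313.02°, 1.12°, 6.72°, 30.15°.
Largest gap = 313.02° ⇒ minimal covering band is its complement: 360° − 313.02° = 46.98°.
Band runs from +156.67° eastward to -156.35°, crossing the antimeridian.

46.98°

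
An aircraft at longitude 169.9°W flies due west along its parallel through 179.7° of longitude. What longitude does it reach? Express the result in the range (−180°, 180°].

Start at -169.9°; shift −179.7° → -349.6°.
-349.6° lies outside (−180°, 180°]; add 360° → +10.4°.

10.4°E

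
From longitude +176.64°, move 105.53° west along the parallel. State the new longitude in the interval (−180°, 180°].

+71.11°

Start at +176.64°; shift −105.53° → +71.11°.
+71.11° already lies in (−180°, 180°].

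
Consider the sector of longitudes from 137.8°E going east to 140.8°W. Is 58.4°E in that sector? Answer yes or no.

Band width going east from +137.8° to -140.8°: ((-140.8 − 137.8) mod 360) = 81.4°.
Offset of +58.4° east of the west edge: ((58.4 − 137.8) mod 360) = 280.6°.
280.6° > 81.4° ⇒ outside.

No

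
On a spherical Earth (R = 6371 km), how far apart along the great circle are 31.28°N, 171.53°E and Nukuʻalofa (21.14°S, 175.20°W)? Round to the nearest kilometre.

Δλ = -175.20 − 171.53 = -346.73°; wrapped into (−180°, 180°]: 13.27°.
Δφ = -21.14 − 31.28 = -52.42°.
a = sin²(Δφ/2) + cos φ₁ · cos φ₂ · sin²(Δλ/2) = 0.205708.
c = 2·atan2(√a, √(1−a)) = 0.94149 rad → d = 6371·c ≈ 5998.23 km.

5998 km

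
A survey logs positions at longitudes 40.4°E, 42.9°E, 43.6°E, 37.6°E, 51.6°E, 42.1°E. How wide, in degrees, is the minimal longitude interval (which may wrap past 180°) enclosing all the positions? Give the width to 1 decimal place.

14.0°

Sort the longitudes: +37.6°, +40.4°, +42.1°, +42.9°, +43.6°, +51.6°.
Eastward gaps between consecutive values (wrapping around): 2.8°, 1.7°, 0.8°, 0.7°, 8.0°, 346.0°.
Largest gap = 346.0° ⇒ minimal covering band is its complement: 360° − 346.0° = 14.0°.
Band runs from +37.6° eastward to +51.6°.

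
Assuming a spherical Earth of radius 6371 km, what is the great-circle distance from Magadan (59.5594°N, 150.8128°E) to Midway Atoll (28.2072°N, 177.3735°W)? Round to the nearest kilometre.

Δλ = -177.3735 − 150.8128 = -328.1863°; wrapped into (−180°, 180°]: 31.8137°.
Δφ = 28.2072 − 59.5594 = -31.3522°.
a = sin²(Δφ/2) + cos φ₁ · cos φ₂ · sin²(Δλ/2) = 0.106545.
c = 2·atan2(√a, √(1−a)) = 0.66501 rad → d = 6371·c ≈ 4236.79 km.

4237 km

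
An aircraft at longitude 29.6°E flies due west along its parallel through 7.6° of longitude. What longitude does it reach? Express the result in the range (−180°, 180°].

Start at +29.6°; shift −7.6° → +22.0°.
+22.0° already lies in (−180°, 180°].

22.0°E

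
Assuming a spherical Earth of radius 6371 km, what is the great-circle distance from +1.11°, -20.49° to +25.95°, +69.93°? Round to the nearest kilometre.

Δλ = 69.93 − -20.49 = 90.42°.
Δφ = 25.95 − 1.11 = 24.84°.
a = sin²(Δφ/2) + cos φ₁ · cos φ₂ · sin²(Δλ/2) = 0.499057.
c = 2·atan2(√a, √(1−a)) = 1.56891 rad → d = 6371·c ≈ 9995.52 km.

9996 km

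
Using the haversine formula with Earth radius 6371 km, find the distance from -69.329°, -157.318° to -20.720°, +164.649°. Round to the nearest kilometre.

Δλ = 164.649 − -157.318 = 321.967°; wrapped into (−180°, 180°]: -38.033°.
Δφ = -20.720 − -69.329 = 48.609°.
a = sin²(Δφ/2) + cos φ₁ · cos φ₂ · sin²(Δλ/2) = 0.204458.
c = 2·atan2(√a, √(1−a)) = 0.93839 rad → d = 6371·c ≈ 5978.51 km.

5979 km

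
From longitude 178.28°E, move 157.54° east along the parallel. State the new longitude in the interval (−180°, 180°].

Start at +178.28°; shift +157.54° → +335.82°.
+335.82° lies outside (−180°, 180°]; subtract 360° → -24.18°.

24.18°W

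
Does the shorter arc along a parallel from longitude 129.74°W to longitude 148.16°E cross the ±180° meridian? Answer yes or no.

Yes

Naïve |148.16 − -129.74| = 277.9° > 180°, so the shorter arc goes the other way round — across 180°.
Signed shortest Δλ = ((148.16 − -129.74 + 180) mod 360) − 180 = -82.1°.
Going west by 82.1° from -129.74° passes through 180° before reaching +148.16°.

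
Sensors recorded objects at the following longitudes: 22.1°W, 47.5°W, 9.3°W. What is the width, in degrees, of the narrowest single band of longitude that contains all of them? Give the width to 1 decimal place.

Sort the longitudes: -47.5°, -22.1°, -9.3°.
Eastward gaps between consecutive values (wrapping around): 25.4°, 12.8°, 321.8°.
Largest gap = 321.8° ⇒ minimal covering band is its complement: 360° − 321.8° = 38.2°.
Band runs from -47.5° eastward to -9.3°.

38.2°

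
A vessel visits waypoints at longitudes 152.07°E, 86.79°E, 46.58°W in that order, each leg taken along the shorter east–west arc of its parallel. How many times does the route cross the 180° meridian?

Leg 1: +152.07° → +86.79°, shortest Δλ = -65.28° (west) — does not cross 180°.
Leg 2: +86.79° → -46.58°, shortest Δλ = -133.37° (west) — does not cross 180°.
Total crossings: 0.

0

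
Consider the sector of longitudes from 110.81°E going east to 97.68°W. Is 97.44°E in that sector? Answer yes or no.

No

Band width going east from +110.81° to -97.68°: ((-97.68 − 110.81) mod 360) = 151.51°.
Offset of +97.44° east of the west edge: ((97.44 − 110.81) mod 360) = 346.63°.
346.63° > 151.51° ⇒ outside.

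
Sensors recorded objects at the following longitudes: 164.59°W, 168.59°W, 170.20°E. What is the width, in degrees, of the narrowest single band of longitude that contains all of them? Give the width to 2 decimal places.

25.21°

Sort the longitudes: -168.59°, -164.59°, +170.20°.
Eastward gaps between consecutive values (wrapping around): 4.00°, 334.79°, 21.21°.
Largest gap = 334.79° ⇒ minimal covering band is its complement: 360° − 334.79° = 25.21°.
Band runs from +170.20° eastward to -164.59°, crossing the antimeridian.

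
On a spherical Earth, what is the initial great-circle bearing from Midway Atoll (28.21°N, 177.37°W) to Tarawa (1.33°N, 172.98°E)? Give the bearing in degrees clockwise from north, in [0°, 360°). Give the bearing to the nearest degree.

Δλ = 172.98 − -177.37 = 350.35°; wrapped into (−180°, 180°]: -9.65°.
θ = atan2( sin Δλ · cos φ₂ , cos φ₁ · sin φ₂ − sin φ₁ · cos φ₂ · cos Δλ )
  = atan2(-0.16758, -0.44544) = -159.382° → normalised to [0°, 360°): 200.618°.

201°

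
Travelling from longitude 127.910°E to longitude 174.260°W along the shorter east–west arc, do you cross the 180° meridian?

Naïve |-174.260 − 127.910| = 302.17° > 180°, so the shorter arc goes the other way round — across 180°.
Signed shortest Δλ = ((-174.260 − 127.910 + 180) mod 360) − 180 = 57.83°.
Going east by 57.83° from +127.910° passes through 180° before reaching -174.260°.

Yes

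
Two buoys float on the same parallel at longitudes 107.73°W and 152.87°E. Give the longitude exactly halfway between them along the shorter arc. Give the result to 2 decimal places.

Signed shortest Δλ from -107.73° to +152.87° is -99.40°.
Midpoint longitude = -107.73° + (-99.40°)/2 = -107.73° − 49.70° = -157.43°.
(The naïve average (-107.73 + +152.87)/2 = 22.57° is on the wrong side of the globe.)

157.43°W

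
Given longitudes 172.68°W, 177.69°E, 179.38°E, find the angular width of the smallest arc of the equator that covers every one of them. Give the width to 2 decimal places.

9.63°

Sort the longitudes: -172.68°, +177.69°, +179.38°.
Eastward gaps between consecutive values (wrapping around): 350.37°, 1.69°, 7.94°.
Largest gap = 350.37° ⇒ minimal covering band is its complement: 360° − 350.37° = 9.63°.
Band runs from +177.69° eastward to -172.68°, crossing the antimeridian.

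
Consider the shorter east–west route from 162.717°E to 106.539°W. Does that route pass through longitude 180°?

Naïve |-106.539 − 162.717| = 269.256° > 180°, so the shorter arc goes the other way round — across 180°.
Signed shortest Δλ = ((-106.539 − 162.717 + 180) mod 360) − 180 = 90.744°.
Going east by 90.744° from +162.717° passes through 180° before reaching -106.539°.

Yes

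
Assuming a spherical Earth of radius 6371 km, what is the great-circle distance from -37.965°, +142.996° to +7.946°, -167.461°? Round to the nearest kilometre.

Δλ = -167.461 − 142.996 = -310.457°; wrapped into (−180°, 180°]: 49.543°.
Δφ = 7.946 − -37.965 = 45.911°.
a = sin²(Δφ/2) + cos φ₁ · cos φ₂ · sin²(Δλ/2) = 0.289194.
c = 2·atan2(√a, √(1−a)) = 1.13557 rad → d = 6371·c ≈ 7234.74 km.

7235 km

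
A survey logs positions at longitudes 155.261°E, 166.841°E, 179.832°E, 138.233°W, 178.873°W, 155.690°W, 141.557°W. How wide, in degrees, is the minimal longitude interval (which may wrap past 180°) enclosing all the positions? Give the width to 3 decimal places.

Sort the longitudes: -178.873°, -155.690°, -141.557°, -138.233°, +155.261°, +166.841°, +179.832°.
Eastward gaps between consecutive values (wrapping around): 23.183°, 14.133°, 3.324°, 293.494°, 11.580°, 12.991°, 1.295°.
Largest gap = 293.494° ⇒ minimal covering band is its complement: 360° − 293.494° = 66.506°.
Band runs from +155.261° eastward to -138.233°, crossing the antimeridian.

66.506°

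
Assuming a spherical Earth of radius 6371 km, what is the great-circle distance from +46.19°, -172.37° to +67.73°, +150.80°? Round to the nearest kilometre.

3183 km

Δλ = 150.80 − -172.37 = 323.17°; wrapped into (−180°, 180°]: -36.83°.
Δφ = 67.73 − 46.19 = 21.54°.
a = sin²(Δφ/2) + cos φ₁ · cos φ₂ · sin²(Δλ/2) = 0.061100.
c = 2·atan2(√a, √(1−a)) = 0.49954 rad → d = 6371·c ≈ 3182.60 km.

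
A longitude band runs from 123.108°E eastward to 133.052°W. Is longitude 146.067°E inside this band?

Yes

Band width going east from +123.108° to -133.052°: ((-133.052 − 123.108) mod 360) = 103.840°.
Offset of +146.067° east of the west edge: ((146.067 − 123.108) mod 360) = 22.959°.
22.959° ≤ 103.840° ⇒ inside.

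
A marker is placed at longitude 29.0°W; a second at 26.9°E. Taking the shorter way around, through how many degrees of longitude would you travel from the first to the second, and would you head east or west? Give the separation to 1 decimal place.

55.9° east

Raw difference: 26.9 − -29.0 = 55.9°.
Normalise into (−180°, 180°]: 55.9° stays 55.9°.
Positive ⇒ the second point lies to the east; separation 55.9°.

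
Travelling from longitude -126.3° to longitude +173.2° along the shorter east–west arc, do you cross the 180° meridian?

Naïve |173.2 − -126.3| = 299.5° > 180°, so the shorter arc goes the other way round — across 180°.
Signed shortest Δλ = ((173.2 − -126.3 + 180) mod 360) − 180 = -60.5°.
Going west by 60.5° from -126.3° passes through 180° before reaching +173.2°.

Yes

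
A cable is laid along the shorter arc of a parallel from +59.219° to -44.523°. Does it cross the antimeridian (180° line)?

No

Signed shortest Δλ = ((-44.523 − 59.219 + 180) mod 360) − 180 = -103.742°.
Going west by 103.742° from +59.219° reaches -44.523° without touching 180°.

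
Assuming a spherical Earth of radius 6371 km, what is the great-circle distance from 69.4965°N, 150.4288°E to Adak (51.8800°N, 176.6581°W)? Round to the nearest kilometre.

2592 km

Δλ = -176.6581 − 150.4288 = -327.0869°; wrapped into (−180°, 180°]: 32.9131°.
Δφ = 51.8800 − 69.4965 = -17.6165°.
a = sin²(Δφ/2) + cos φ₁ · cos φ₂ · sin²(Δλ/2) = 0.040801.
c = 2·atan2(√a, √(1−a)) = 0.40678 rad → d = 6371·c ≈ 2591.61 km.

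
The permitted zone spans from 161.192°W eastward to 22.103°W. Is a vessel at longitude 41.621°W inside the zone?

Band width going east from -161.192° to -22.103°: ((-22.103 − -161.192) mod 360) = 139.089°.
Offset of -41.621° east of the west edge: ((-41.621 − -161.192) mod 360) = 119.571°.
119.571° ≤ 139.089° ⇒ inside.

Yes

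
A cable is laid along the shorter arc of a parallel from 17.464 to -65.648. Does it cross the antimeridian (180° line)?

Signed shortest Δλ = ((-65.648 − 17.464 + 180) mod 360) − 180 = -83.112°.
Going west by 83.112° from +17.464° reaches -65.648° without touching 180°.

No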